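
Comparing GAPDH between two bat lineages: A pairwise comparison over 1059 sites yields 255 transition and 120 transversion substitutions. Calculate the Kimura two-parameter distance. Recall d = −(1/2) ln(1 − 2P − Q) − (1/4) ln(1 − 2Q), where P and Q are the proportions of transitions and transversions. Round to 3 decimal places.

0.516

P = 255/1059 ≈ 0.240793 and Q = 120/1059 ≈ 0.113314.
Under the Kimura two-parameter model, d = −½ ln(1 − 2P − Q) − ¼ ln(1 − 2Q).
1 − 2P − Q = 0.4051, giving −½ ln(0.4051) = 0.451811.
1 − 2Q = 0.773372, giving −¼ ln(0.773372) = 0.064249.
d = 0.451811 + 0.064249 = 0.516060.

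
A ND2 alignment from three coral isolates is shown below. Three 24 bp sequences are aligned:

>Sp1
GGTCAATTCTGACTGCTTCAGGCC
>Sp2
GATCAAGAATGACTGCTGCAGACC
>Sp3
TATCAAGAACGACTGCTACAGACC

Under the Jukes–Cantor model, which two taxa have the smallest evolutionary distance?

Sp1–Sp2: 6/24 differ, p = 0.250, d = 0.304.
Sp1–Sp3: 8/24 differ, p = 0.333, d = 0.441.
Sp2–Sp3: 3/24 differ, p = 0.125, d = 0.137.
The smallest distance is between Sp2 and Sp3.

Sp2 and Sp3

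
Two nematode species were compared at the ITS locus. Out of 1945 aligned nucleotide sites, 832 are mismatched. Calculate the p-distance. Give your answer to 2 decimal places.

0.43

p = 832/1945 = 0.427763… ≈ 0.43 (to 2 d.p.).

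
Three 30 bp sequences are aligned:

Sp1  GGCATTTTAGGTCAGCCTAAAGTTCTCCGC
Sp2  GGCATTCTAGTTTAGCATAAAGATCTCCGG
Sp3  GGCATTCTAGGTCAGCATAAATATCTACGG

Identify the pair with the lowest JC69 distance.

Sp1–Sp2: 6/30 differ, p = 0.200, d = 0.233.
Sp1–Sp3: 6/30 differ, p = 0.200, d = 0.233.
Sp2–Sp3: 4/30 differ, p = 0.133, d = 0.147.
The smallest distance is between Sp2 and Sp3.

Sp2 and Sp3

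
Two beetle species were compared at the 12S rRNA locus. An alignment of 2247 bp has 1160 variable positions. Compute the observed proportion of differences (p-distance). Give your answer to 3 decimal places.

0.516

p = 1160/2247 = 0.516243… ≈ 0.516 (to 3 d.p.).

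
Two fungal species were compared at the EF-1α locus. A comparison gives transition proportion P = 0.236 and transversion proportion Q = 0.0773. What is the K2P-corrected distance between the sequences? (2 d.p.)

Under the Kimura two-parameter model, d = −½ ln(1 − 2P − Q) − ¼ ln(1 − 2Q).
1 − 2P − Q = 0.4507, giving −½ ln(0.4507) = 0.398477.
1 − 2Q = 0.8454, giving −¼ ln(0.8454) = 0.041986.
d = 0.398477 + 0.041986 = 0.440463.

0.44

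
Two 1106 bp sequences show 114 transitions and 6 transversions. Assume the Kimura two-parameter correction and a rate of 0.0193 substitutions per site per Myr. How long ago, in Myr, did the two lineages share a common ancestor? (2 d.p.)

3.15

P = 114/1106 ≈ 0.103074 and Q = 6/1106 ≈ 0.005425.
Under the Kimura two-parameter model, d = −½ ln(1 − 2P − Q) − ¼ ln(1 − 2Q).
1 − 2P − Q = 0.788427, giving −½ ln(0.788427) = 0.118858.
1 − 2Q = 0.98915, giving −¼ ln(0.98915) = 0.002727.
d = 0.118858 + 0.002727 = 0.121585.
Under a molecular clock d = 2μt, so t = d/(2μ) = 0.121585 / (2 × 0.0193) = 3.15 Myr.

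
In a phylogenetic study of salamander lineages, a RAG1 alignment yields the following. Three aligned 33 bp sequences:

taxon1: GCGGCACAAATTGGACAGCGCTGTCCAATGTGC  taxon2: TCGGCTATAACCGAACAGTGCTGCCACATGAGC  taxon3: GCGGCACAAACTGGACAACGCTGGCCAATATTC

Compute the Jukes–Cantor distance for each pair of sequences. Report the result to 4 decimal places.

d(taxon1,taxon2) = 0.4975, d(taxon1,taxon3) = 0.1693, d(taxon2,taxon3) = 0.6254

taxon1–taxon2: 12/33 sites differ → p ≈ 0.363636, d = −0.75 ln(1 − 0.484848) = 0.497470 ≈ 0.4975.
taxon1–taxon3: 5/33 sites differ → p ≈ 0.151515, d = −0.75 ln(1 − 0.20202) = 0.169254 ≈ 0.1693.
taxon2–taxon3: 14/33 sites differ → p ≈ 0.424242, d = −0.75 ln(1 − 0.565656) = 0.625439 ≈ 0.6254.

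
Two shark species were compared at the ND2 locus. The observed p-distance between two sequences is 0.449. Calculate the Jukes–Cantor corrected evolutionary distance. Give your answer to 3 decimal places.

d = −(3/4) ln(1 − 4p/3) = −0.75 ln(1 − 0.598667) = −0.75 ln(0.401333)
  = −0.75 × (-0.912964) = 0.684723 substitutions/site.

0.685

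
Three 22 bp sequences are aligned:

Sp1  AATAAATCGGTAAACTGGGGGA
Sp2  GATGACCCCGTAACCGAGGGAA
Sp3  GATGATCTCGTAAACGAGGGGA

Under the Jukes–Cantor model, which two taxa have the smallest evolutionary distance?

Sp1–Sp2: 9/22 differ, p = 0.409, d = 0.591.
Sp1–Sp3: 8/22 differ, p = 0.364, d = 0.497.
Sp2–Sp3: 4/22 differ, p = 0.182, d = 0.208.
The smallest distance is between Sp2 and Sp3.

Sp2 and Sp3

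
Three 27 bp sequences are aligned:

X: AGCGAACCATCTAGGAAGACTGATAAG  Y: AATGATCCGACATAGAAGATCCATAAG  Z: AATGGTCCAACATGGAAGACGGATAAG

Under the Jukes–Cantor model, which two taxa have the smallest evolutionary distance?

Y and Z

X–Y: 11/27 differ, p = 0.407, d = 0.588.
X–Z: 8/27 differ, p = 0.296, d = 0.377.
Y–Z: 6/27 differ, p = 0.222, d = 0.264.
The smallest distance is between Y and Z.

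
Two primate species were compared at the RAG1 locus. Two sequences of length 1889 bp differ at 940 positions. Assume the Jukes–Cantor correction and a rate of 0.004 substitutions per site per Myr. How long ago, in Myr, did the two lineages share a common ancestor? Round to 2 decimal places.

p = 940/1889 ≈ 0.497618.
d = −(3/4) ln(1 − 4p/3) = −0.75 ln(1 − 0.663491) = −0.75 ln(0.336509)
  = −0.75 × (-1.089130) = 0.816848 substitutions/site.
Under a molecular clock d = 2μt, so t = d/(2μ) = 0.816848 / (2 × 0.004) = 102.11 Myr.

102.11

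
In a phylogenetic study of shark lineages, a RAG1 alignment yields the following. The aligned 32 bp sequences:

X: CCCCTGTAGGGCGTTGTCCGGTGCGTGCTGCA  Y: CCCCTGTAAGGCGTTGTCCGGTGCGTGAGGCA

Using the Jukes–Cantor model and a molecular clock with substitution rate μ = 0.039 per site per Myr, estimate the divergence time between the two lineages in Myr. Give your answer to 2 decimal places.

The sequences differ at 3 of 32 sites (9, 28, 29), so p = 3/32 = 0.09375.
d = −(3/4) ln(1 − 4p/3) = −0.75 ln(1 − 0.125) = −0.75 ln(0.875)
  = −0.75 × (-0.133531) = 0.100148 substitutions/site.
Under a molecular clock d = 2μt, so t = d/(2μ) = 0.100148 / (2 × 0.039) = 1.28 Myr.

1.28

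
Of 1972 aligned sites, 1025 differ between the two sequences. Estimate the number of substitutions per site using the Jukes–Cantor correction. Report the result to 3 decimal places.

0.886

p = 1025/1972 ≈ 0.519777.
d = −(3/4) ln(1 − 4p/3) = −0.75 ln(1 − 0.693036) = −0.75 ln(0.306964)
  = −0.75 × (-1.181025) = 0.885769 substitutions/site.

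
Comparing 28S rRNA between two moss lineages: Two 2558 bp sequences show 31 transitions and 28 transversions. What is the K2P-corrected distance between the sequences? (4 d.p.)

P = 31/2558 ≈ 0.012119 and Q = 28/2558 ≈ 0.010946.
Under the Kimura two-parameter model, d = −½ ln(1 − 2P − Q) − ¼ ln(1 − 2Q).
1 − 2P − Q = 0.964816, giving −½ ln(0.964816) = 0.017909.
1 − 2Q = 0.978108, giving −¼ ln(0.978108) = 0.005534.
d = 0.017909 + 0.005534 = 0.023443.

0.0234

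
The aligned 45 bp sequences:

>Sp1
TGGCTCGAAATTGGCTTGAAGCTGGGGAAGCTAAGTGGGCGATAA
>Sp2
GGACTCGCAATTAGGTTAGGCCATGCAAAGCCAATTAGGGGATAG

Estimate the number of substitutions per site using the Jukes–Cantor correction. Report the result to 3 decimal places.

0.572

The sequences differ at 18 of 45 sites, so p = 18/45 = 0.4.
d = −(3/4) ln(1 − 4p/3) = −0.75 ln(1 − 0.533333) = −0.75 ln(0.466667)
  = −0.75 × (-0.762139) = 0.571604 substitutions/site.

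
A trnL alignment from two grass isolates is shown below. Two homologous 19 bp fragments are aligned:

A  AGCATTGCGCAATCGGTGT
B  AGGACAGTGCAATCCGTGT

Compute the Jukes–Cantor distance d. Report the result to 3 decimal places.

0.324

The sequences differ at 5 of 19 sites (3, 5, 6, 8, 15), so p = 5/19 ≈ 0.263158.
d = −(3/4) ln(1 − 4p/3) = −0.75 ln(1 − 0.350877) = −0.75 ln(0.649123)
  = −0.75 × (-0.432133) = 0.324100 substitutions/site.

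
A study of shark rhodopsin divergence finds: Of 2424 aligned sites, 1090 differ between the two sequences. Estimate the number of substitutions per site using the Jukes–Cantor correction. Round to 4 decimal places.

0.6864

p = 1090/2424 ≈ 0.44967.
d = −(3/4) ln(1 − 4p/3) = −0.75 ln(1 − 0.59956) = −0.75 ln(0.40044)
  = −0.75 × (-0.915191) = 0.686393 substitutions/site.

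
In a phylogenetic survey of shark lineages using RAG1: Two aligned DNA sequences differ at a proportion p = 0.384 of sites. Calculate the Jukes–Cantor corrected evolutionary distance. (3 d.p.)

0.538

d = −(3/4) ln(1 − 4p/3) = −0.75 ln(1 − 0.512) = −0.75 ln(0.488)
  = −0.75 × (-0.717440) = 0.538080 substitutions/site.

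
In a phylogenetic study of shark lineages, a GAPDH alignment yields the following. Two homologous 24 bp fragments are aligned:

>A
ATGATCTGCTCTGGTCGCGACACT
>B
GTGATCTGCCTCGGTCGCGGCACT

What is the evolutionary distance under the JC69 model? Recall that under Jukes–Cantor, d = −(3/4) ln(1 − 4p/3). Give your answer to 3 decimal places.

The sequences differ at 5 of 24 sites (1, 10, 11, 12, 20), so p = 5/24 ≈ 0.208333.
d = −(3/4) ln(1 − 4p/3) = −0.75 ln(1 − 0.277777) = −0.75 ln(0.722223)
  = −0.75 × (-0.325421) = 0.244066 substitutions/site.

0.244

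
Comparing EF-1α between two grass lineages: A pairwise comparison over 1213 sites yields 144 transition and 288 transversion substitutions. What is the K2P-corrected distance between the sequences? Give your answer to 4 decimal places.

0.4831

P = 144/1213 ≈ 0.118714 and Q = 288/1213 ≈ 0.237428.
Under the Kimura two-parameter model, d = −½ ln(1 − 2P − Q) − ¼ ln(1 − 2Q).
1 − 2P − Q = 0.525144, giving −½ ln(0.525144) = 0.322041.
1 − 2Q = 0.525144, giving −¼ ln(0.525144) = 0.161021.
d = 0.322041 + 0.161021 = 0.483062.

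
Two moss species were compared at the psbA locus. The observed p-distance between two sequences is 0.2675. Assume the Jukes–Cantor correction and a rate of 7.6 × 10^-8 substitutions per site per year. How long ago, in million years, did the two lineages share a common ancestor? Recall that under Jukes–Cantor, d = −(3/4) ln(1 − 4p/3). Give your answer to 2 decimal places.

d = −(3/4) ln(1 − 4p/3) = −0.75 ln(1 − 0.356667) = −0.75 ln(0.643333)
  = −0.75 × (-0.441093) = 0.330820 substitutions/site.
Under a molecular clock d = 2μt, so t = d/(2μ) = 0.330820 / (2 × 7.6 × 10^-8) = 2.18 million years.

2.18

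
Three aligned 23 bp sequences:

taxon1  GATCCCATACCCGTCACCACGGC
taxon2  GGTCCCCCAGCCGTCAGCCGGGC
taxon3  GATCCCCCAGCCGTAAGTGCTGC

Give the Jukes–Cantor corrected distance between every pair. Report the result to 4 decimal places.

d(taxon1,taxon2) = 0.3904, d(taxon1,taxon3) = 0.4674, d(taxon2,taxon3) = 0.3206

taxon1–taxon2: 7/23 sites differ → p ≈ 0.304348, d = −0.75 ln(1 − 0.405797) = 0.390401 ≈ 0.3904.
taxon1–taxon3: 8/23 sites differ → p ≈ 0.347826, d = −0.75 ln(1 − 0.463768) = 0.467391 ≈ 0.4674.
taxon2–taxon3: 6/23 sites differ → p ≈ 0.26087, d = −0.75 ln(1 − 0.347827) = 0.320584 ≈ 0.3206.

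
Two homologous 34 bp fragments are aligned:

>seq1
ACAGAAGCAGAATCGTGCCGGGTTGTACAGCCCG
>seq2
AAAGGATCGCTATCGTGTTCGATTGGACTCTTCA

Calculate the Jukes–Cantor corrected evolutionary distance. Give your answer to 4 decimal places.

0.7405

The sequences differ at 16 of 34 sites, so p = 16/34 ≈ 0.470588.
d = −(3/4) ln(1 − 4p/3) = −0.75 ln(1 − 0.627451) = −0.75 ln(0.372549)
  = −0.75 × (-0.987387) = 0.740540 substitutions/site.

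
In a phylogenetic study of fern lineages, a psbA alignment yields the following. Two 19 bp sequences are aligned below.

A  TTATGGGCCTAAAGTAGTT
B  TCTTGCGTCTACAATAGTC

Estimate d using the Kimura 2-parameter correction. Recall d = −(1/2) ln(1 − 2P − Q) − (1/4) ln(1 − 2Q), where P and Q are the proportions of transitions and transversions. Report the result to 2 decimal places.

Of 19 sites, 4 differences are transitions and 3 are transversions, so P = 4/19 ≈ 0.210526 and Q = 3/19 ≈ 0.157895.
Under the Kimura two-parameter model, d = −½ ln(1 − 2P − Q) − ¼ ln(1 − 2Q).
1 − 2P − Q = 0.421053, giving −½ ln(0.421053) = 0.432498.
1 − 2Q = 0.68421, giving −¼ ln(0.68421) = 0.094873.
d = 0.432498 + 0.094873 = 0.527371.

0.53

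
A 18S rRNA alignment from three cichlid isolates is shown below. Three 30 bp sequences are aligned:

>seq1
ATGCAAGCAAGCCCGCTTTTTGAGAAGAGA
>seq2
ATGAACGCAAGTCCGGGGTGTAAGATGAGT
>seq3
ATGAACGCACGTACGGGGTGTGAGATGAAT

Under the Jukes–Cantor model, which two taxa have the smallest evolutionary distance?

seq1–seq2: 10/30 differ, p = 0.333, d = 0.441.
seq1–seq3: 12/30 differ, p = 0.400, d = 0.572.
seq2–seq3: 4/30 differ, p = 0.133, d = 0.147.
The smallest distance is between seq2 and seq3.

seq2 and seq3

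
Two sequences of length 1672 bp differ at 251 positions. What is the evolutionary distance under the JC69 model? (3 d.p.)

p = 251/1672 ≈ 0.15012.
d = −(3/4) ln(1 − 4p/3) = −0.75 ln(1 − 0.20016) = −0.75 ln(0.79984)
  = −0.75 × (-0.223344) = 0.167508 substitutions/site.

0.168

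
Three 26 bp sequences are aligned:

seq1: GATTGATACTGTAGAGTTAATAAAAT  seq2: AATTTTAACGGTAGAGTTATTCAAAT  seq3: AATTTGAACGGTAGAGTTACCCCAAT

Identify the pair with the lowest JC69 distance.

seq1–seq2: 7/26 differ, p = 0.269, d = 0.334.
seq1–seq3: 9/26 differ, p = 0.346, d = 0.464.
seq2–seq3: 4/26 differ, p = 0.154, d = 0.172.
The smallest distance is between seq2 and seq3.

seq2 and seq3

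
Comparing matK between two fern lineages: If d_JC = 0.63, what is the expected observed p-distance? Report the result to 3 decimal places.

p = (3/4)(1 − e^(−4d/3)) = 0.75 × (1 − e^(-0.84)) = 0.75 × (1 − 0.431711) = 0.426217.

0.426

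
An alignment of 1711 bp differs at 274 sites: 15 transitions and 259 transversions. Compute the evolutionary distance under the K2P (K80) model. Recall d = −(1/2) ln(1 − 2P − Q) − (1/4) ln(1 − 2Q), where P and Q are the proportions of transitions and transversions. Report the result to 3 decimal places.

0.183

P = 15/1711 ≈ 0.008767 and Q = 259/1711 ≈ 0.151373.
Under the Kimura two-parameter model, d = −½ ln(1 − 2P − Q) − ¼ ln(1 − 2Q).
1 − 2P − Q = 0.831093, giving −½ ln(0.831093) = 0.092507.
1 − 2Q = 0.697254, giving −¼ ln(0.697254) = 0.090151.
d = 0.092507 + 0.090151 = 0.182658.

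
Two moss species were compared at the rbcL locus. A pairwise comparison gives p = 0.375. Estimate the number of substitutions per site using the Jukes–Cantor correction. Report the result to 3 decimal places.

0.520

d = −(3/4) ln(1 − 4p/3) = −0.75 ln(1 − 0.5) = −0.75 ln(0.5)
  = −0.75 × (-0.693147) = 0.519860 substitutions/site.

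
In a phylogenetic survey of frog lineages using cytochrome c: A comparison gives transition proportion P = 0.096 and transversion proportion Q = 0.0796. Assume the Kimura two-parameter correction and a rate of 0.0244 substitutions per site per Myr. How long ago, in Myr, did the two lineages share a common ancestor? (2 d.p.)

Under the Kimura two-parameter model, d = −½ ln(1 − 2P − Q) − ¼ ln(1 − 2Q).
1 − 2P − Q = 0.7284, giving −½ ln(0.7284) = 0.158452.
1 − 2Q = 0.8408, giving −¼ ln(0.8408) = 0.043350.
d = 0.158452 + 0.043350 = 0.201802.
Under a molecular clock d = 2μt, so t = d/(2μ) = 0.201802 / (2 × 0.0244) = 4.14 Myr.

4.14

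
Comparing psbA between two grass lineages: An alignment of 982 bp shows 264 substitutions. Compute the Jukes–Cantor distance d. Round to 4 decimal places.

0.3329

p = 264/982 ≈ 0.268839.
d = −(3/4) ln(1 − 4p/3) = −0.75 ln(1 − 0.358452) = −0.75 ln(0.641548)
  = −0.75 × (-0.443871) = 0.332903 substitutions/site.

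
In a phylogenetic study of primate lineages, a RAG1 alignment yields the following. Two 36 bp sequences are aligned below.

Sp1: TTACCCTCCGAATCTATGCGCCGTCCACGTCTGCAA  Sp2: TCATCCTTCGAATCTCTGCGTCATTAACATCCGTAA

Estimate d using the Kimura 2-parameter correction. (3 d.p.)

Of 36 sites, 9 differences are transitions and 2 are transversions, so P = 9/36 = 0.25 and Q = 2/36 ≈ 0.055556.
Under the Kimura two-parameter model, d = −½ ln(1 − 2P − Q) − ¼ ln(1 − 2Q).
1 − 2P − Q = 0.444444, giving −½ ln(0.444444) = 0.405466.
1 − 2Q = 0.888888, giving −¼ ln(0.888888) = 0.029446.
d = 0.405466 + 0.029446 = 0.434912.

0.435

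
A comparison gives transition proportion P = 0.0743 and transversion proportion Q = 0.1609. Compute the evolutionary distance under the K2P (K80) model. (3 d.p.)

0.282

Under the Kimura two-parameter model, d = −½ ln(1 − 2P − Q) − ¼ ln(1 − 2Q).
1 − 2P − Q = 0.6905, giving −½ ln(0.6905) = 0.185170.
1 − 2Q = 0.6782, giving −¼ ln(0.6782) = 0.097078.
d = 0.185170 + 0.097078 = 0.282248.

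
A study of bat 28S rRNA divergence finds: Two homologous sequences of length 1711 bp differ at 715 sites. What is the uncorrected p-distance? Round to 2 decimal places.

p = 715/1711 = 0.417884… ≈ 0.42 (to 2 d.p.).

0.42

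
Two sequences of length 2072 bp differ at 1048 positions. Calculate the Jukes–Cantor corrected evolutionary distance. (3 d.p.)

0.842

p = 1048/2072 ≈ 0.505792.
d = −(3/4) ln(1 − 4p/3) = −0.75 ln(1 − 0.674389) = −0.75 ln(0.325611)
  = −0.75 × (-1.122052) = 0.841539 substitutions/site.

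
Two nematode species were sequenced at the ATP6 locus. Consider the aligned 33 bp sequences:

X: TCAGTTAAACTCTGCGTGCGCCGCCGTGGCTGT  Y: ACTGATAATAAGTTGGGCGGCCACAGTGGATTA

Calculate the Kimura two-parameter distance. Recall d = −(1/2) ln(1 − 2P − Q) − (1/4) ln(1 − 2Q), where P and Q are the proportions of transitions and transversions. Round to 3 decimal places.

1.268

Of 33 sites, 1 differences are transitions and 16 are transversions, so P = 1/33 ≈ 0.030303 and Q = 16/33 ≈ 0.484848.
Under the Kimura two-parameter model, d = −½ ln(1 − 2P − Q) − ¼ ln(1 − 2Q).
1 − 2P − Q = 0.454546, giving −½ ln(0.454546) = 0.394228.
1 − 2Q = 0.030304, giving −¼ ln(0.030304) = 0.874119.
d = 0.394228 + 0.874119 = 1.268347.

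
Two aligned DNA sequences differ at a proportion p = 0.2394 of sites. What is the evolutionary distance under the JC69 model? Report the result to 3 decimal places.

d = −(3/4) ln(1 − 4p/3) = −0.75 ln(1 − 0.3192) = −0.75 ln(0.6808)
  = −0.75 × (-0.384487) = 0.288365 substitutions/site.

0.288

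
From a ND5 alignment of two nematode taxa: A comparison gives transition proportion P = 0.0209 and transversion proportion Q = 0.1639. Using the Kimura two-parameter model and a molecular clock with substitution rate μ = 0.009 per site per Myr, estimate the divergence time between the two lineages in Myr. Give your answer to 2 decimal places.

Under the Kimura two-parameter model, d = −½ ln(1 − 2P − Q) − ¼ ln(1 − 2Q).
1 − 2P − Q = 0.7943, giving −½ ln(0.7943) = 0.115147.
1 − 2Q = 0.6722, giving −¼ ln(0.6722) = 0.099300.
d = 0.115147 + 0.099300 = 0.214447.
Under a molecular clock d = 2μt, so t = d/(2μ) = 0.214447 / (2 × 0.009) = 11.91 Myr.

11.91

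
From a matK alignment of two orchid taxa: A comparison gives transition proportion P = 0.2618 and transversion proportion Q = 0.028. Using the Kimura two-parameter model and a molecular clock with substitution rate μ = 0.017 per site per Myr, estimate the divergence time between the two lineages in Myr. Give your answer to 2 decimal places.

Under the Kimura two-parameter model, d = −½ ln(1 − 2P − Q) − ¼ ln(1 − 2Q).
1 − 2P − Q = 0.4484, giving −½ ln(0.4484) = 0.401035.
1 − 2Q = 0.944, giving −¼ ln(0.944) = 0.014407.
d = 0.401035 + 0.014407 = 0.415442.
Under a molecular clock d = 2μt, so t = d/(2μ) = 0.415442 / (2 × 0.017) = 12.22 Myr.

12.22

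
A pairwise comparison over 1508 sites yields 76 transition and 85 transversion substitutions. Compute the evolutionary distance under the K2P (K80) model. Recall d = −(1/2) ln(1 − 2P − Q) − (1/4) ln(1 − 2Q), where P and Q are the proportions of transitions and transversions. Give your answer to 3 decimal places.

0.115

P = 76/1508 ≈ 0.050398 and Q = 85/1508 ≈ 0.056366.
Under the Kimura two-parameter model, d = −½ ln(1 − 2P − Q) − ¼ ln(1 − 2Q).
1 − 2P − Q = 0.842838, giving −½ ln(0.842838) = 0.085490.
1 − 2Q = 0.887268, giving −¼ ln(0.887268) = 0.029902.
d = 0.085490 + 0.029902 = 0.115392.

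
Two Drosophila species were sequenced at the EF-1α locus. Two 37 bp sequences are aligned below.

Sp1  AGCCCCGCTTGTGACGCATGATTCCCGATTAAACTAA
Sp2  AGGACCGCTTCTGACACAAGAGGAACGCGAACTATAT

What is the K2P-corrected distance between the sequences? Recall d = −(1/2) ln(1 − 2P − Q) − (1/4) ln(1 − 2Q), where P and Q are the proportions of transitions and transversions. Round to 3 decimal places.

0.724

Of 37 sites, 1 differences are transitions and 15 are transversions, so P = 1/37 ≈ 0.027027 and Q = 15/37 ≈ 0.405405.
Under the Kimura two-parameter model, d = −½ ln(1 − 2P − Q) − ¼ ln(1 − 2Q).
1 − 2P − Q = 0.540541, giving −½ ln(0.540541) = 0.307592.
1 − 2Q = 0.18919, giving −¼ ln(0.18919) = 0.416251.
d = 0.307592 + 0.416251 = 0.723843.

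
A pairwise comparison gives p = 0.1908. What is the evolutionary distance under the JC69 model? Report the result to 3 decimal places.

0.220

d = −(3/4) ln(1 − 4p/3) = −0.75 ln(1 − 0.2544) = −0.75 ln(0.7456)
  = −0.75 × (-0.293566) = 0.220175 substitutions/site.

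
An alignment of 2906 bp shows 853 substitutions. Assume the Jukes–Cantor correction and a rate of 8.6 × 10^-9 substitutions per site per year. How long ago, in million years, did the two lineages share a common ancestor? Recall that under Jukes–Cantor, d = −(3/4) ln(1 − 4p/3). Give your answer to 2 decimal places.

21.65

p = 853/2906 ≈ 0.293531.
d = −(3/4) ln(1 − 4p/3) = −0.75 ln(1 − 0.391375) = −0.75 ln(0.608625)
  = −0.75 × (-0.496553) = 0.372415 substitutions/site.
Under a molecular clock d = 2μt, so t = d/(2μ) = 0.372415 / (2 × 8.6 × 10^-9) = 21.65 million years.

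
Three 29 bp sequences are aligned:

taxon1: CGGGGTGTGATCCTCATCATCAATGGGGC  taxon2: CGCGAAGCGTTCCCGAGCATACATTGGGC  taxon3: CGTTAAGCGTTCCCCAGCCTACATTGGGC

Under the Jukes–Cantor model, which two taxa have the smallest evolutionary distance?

taxon1–taxon2: 11/29 differ, p = 0.379, d = 0.529.
taxon1–taxon3: 12/29 differ, p = 0.414, d = 0.602.
taxon2–taxon3: 4/29 differ, p = 0.138, d = 0.152.
The smallest distance is between taxon2 and taxon3.

taxon2 and taxon3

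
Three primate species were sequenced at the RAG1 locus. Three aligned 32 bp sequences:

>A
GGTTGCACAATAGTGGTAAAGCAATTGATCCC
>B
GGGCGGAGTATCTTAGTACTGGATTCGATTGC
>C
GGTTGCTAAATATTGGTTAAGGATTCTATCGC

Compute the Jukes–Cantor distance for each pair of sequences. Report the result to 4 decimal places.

A–B: 15/32 sites differ → p = 0.46875, d = −0.75 ln(1 − 0.625) = 0.735622 ≈ 0.7356.
A–C: 9/32 sites differ → p = 0.28125, d = −0.75 ln(1 − 0.375) = 0.352503 ≈ 0.3525.
B–C: 13/32 sites differ → p = 0.40625, d = −0.75 ln(1 − 0.541667) = 0.585119 ≈ 0.5851.

d(A,B) = 0.7356, d(A,C) = 0.3525, d(B,C) = 0.5851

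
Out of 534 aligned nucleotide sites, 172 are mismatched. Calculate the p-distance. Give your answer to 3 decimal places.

0.322

p = 172/534 = 0.322097… ≈ 0.322 (to 3 d.p.).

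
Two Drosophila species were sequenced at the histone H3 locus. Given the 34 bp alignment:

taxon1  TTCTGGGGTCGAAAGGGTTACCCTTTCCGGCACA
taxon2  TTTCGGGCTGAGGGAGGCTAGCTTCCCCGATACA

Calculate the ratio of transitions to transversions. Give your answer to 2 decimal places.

Transitions are A↔G and C↔T; transversions are all other mismatches.
Transitions: 13. Transversions: 3.
R = 13/3 = 4.333333… ≈ 4.33 (to 2 d.p.).

4.33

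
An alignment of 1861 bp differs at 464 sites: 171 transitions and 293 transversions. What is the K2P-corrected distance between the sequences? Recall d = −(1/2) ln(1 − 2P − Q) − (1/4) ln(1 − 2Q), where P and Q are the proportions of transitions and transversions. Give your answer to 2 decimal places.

P = 171/1861 ≈ 0.091886 and Q = 293/1861 ≈ 0.157442.
Under the Kimura two-parameter model, d = −½ ln(1 − 2P − Q) − ¼ ln(1 − 2Q).
1 − 2P − Q = 0.658786, giving −½ ln(0.658786) = 0.208678.
1 − 2Q = 0.685116, giving −¼ ln(0.685116) = 0.094542.
d = 0.208678 + 0.094542 = 0.303220.

0.30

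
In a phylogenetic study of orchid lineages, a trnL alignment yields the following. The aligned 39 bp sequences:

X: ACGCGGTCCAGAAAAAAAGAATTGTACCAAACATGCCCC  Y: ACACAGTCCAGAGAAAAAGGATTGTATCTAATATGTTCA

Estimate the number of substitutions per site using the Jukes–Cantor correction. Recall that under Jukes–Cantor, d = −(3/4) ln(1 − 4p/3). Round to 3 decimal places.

0.314

The sequences differ at 10 of 39 sites (3, 5, 13, 20, 27, 29, 32, 36, 37, 39), so p = 10/39 ≈ 0.25641.
d = −(3/4) ln(1 − 4p/3) = −0.75 ln(1 − 0.34188) = −0.75 ln(0.65812)
  = −0.75 × (-0.418368) = 0.313776 substitutions/site.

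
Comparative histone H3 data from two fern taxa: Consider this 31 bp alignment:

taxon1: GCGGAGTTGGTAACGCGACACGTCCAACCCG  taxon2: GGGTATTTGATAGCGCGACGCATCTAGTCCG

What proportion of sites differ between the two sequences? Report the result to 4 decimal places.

0.3226

The sequences differ at 10 of 31 positions (sites 2, 4, 6, 10, 13, 20, 22, 25, 27, 28).
p = 10/31 = 0.322580… ≈ 0.3226 (to 4 d.p.).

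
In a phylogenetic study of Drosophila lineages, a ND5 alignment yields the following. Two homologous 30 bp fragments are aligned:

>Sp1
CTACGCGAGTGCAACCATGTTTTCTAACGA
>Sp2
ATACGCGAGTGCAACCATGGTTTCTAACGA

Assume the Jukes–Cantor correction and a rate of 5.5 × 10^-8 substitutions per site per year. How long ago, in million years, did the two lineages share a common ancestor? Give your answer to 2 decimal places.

The sequences differ at 2 of 30 sites (1, 20), so p = 2/30 ≈ 0.066667.
d = −(3/4) ln(1 − 4p/3) = −0.75 ln(1 − 0.088889) = −0.75 ln(0.911111)
  = −0.75 × (-0.093091) = 0.069818 substitutions/site.
Under a molecular clock d = 2μt, so t = d/(2μ) = 0.069818 / (2 × 5.5 × 10^-8) = 0.63 million years.

0.63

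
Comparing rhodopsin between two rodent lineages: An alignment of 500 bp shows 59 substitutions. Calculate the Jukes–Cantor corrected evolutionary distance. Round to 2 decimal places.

p = 59/500 = 0.118.
d = −(3/4) ln(1 − 4p/3) = −0.75 ln(1 − 0.157333) = −0.75 ln(0.842667)
  = −0.75 × (-0.171183) = 0.128387 substitutions/site.

0.13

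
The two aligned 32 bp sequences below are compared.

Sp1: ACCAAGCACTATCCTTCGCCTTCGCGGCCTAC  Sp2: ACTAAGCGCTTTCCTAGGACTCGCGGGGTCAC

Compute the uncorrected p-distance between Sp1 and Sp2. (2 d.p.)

0.41

The sequences differ at 13 of 32 positions.
p = 13/32 = 0.40625 ≈ 0.41 (to 2 d.p.).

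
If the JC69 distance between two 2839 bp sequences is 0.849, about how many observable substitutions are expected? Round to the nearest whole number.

Invert JC69: p = (3/4)(1 − e^(−4d/3)) = 0.75 × (1 − e^(-1.132)) = 0.75 × (1 − 0.322388) = 0.508209.
Expected differing sites = pL ≈ 0.508209 × 2839 = 1442.805351 ≈ 1443.

1443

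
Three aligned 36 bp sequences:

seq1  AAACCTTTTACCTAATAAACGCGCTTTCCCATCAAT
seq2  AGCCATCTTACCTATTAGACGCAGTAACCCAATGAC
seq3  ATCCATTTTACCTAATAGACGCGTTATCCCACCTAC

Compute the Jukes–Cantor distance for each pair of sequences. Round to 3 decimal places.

d(seq1,seq2) = 0.548, d(seq1,seq3) = 0.304, d(seq2,seq3) = 0.304

seq1–seq2: 14/36 sites differ → p ≈ 0.388889, d = −0.75 ln(1 − 0.518519) = 0.548166 ≈ 0.548.
seq1–seq3: 9/36 sites differ → p = 0.25, d = −0.75 ln(1 − 0.333333) = 0.304098 ≈ 0.304.
seq2–seq3: 9/36 sites differ → p = 0.25, d = −0.75 ln(1 − 0.333333) = 0.304098 ≈ 0.304.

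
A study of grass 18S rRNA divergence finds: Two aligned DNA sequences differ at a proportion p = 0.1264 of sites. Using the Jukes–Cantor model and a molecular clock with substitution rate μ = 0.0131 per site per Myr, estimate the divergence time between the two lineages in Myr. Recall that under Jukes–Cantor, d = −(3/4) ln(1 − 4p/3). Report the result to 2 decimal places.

5.28

d = −(3/4) ln(1 − 4p/3) = −0.75 ln(1 − 0.168533) = −0.75 ln(0.831467)
  = −0.75 × (-0.184564) = 0.138423 substitutions/site.
Under a molecular clock d = 2μt, so t = d/(2μ) = 0.138423 / (2 × 0.0131) = 5.28 Myr.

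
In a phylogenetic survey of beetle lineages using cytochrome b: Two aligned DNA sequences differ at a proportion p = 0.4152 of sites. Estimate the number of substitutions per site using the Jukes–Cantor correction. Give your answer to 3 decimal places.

0.605

d = −(3/4) ln(1 − 4p/3) = −0.75 ln(1 − 0.5536) = −0.75 ln(0.4464)
  = −0.75 × (-0.806540) = 0.604905 substitutions/site.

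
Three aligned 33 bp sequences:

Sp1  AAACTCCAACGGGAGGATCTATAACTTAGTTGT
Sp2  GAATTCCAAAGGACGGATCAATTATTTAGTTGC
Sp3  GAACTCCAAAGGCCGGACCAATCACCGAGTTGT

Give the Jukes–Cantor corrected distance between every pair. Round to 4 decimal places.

d(Sp1,Sp2) = 0.3390, d(Sp1,Sp3) = 0.3390, d(Sp2,Sp3) = 0.2928

Sp1–Sp2: 9/33 sites differ → p ≈ 0.272727, d = −0.75 ln(1 − 0.363636) = 0.338988 ≈ 0.3390.
Sp1–Sp3: 9/33 sites differ → p ≈ 0.272727, d = −0.75 ln(1 − 0.363636) = 0.338988 ≈ 0.3390.
Sp2–Sp3: 8/33 sites differ → p ≈ 0.242424, d = −0.75 ln(1 − 0.323232) = 0.292820 ≈ 0.2928.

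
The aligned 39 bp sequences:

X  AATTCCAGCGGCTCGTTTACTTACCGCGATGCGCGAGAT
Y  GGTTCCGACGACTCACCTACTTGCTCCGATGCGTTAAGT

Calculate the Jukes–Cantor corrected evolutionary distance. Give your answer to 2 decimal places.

The sequences differ at 15 of 39 sites, so p = 15/39 ≈ 0.384615.
d = −(3/4) ln(1 − 4p/3) = −0.75 ln(1 − 0.51282) = −0.75 ln(0.48718)
  = −0.75 × (-0.719122) = 0.539342 substitutions/site.

0.54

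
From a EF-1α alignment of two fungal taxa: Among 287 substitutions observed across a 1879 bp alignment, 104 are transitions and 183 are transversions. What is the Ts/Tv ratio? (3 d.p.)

0.568

R = 104/183 = 0.568306… ≈ 0.568 (to 3 d.p.).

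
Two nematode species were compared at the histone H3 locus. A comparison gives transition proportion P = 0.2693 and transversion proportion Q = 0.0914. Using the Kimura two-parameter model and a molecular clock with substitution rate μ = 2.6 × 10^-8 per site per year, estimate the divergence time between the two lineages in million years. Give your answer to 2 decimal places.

Under the Kimura two-parameter model, d = −½ ln(1 − 2P − Q) − ¼ ln(1 − 2Q).
1 − 2P − Q = 0.37, giving −½ ln(0.37) = 0.497126.
1 − 2Q = 0.8172, giving −¼ ln(0.8172) = 0.050468.
d = 0.497126 + 0.050468 = 0.547594.
Under a molecular clock d = 2μt, so t = d/(2μ) = 0.547594 / (2 × 2.6 × 10^-8) = 10.53 million years.

10.53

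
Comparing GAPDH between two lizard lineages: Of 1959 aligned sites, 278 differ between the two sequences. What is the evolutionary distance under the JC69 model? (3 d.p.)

p = 278/1959 ≈ 0.141909.
d = −(3/4) ln(1 − 4p/3) = −0.75 ln(1 − 0.189212) = −0.75 ln(0.810788)
  = −0.75 × (-0.209749) = 0.157312 substitutions/site.

0.157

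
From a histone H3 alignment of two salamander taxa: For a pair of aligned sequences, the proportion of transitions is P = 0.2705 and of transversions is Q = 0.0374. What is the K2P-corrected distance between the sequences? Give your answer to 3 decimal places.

0.451

Under the Kimura two-parameter model, d = −½ ln(1 − 2P − Q) − ¼ ln(1 − 2Q).
1 − 2P − Q = 0.4216, giving −½ ln(0.4216) = 0.431849.
1 − 2Q = 0.9252, giving −¼ ln(0.9252) = 0.019436.
d = 0.431849 + 0.019436 = 0.451285.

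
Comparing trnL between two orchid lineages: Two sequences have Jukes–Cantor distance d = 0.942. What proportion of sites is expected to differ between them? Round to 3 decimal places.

p = (3/4)(1 − e^(−4d/3)) = 0.75 × (1 − e^(-1.256)) = 0.75 × (1 − 0.284791) = 0.536407.

0.536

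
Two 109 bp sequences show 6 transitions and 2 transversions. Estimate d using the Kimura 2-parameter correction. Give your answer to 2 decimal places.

0.08

P = 6/109 ≈ 0.055046 and Q = 2/109 ≈ 0.018349.
Under the Kimura two-parameter model, d = −½ ln(1 − 2P − Q) − ¼ ln(1 − 2Q).
1 − 2P − Q = 0.871559, giving −½ ln(0.871559) = 0.068736.
1 − 2Q = 0.963302, giving −¼ ln(0.963302) = 0.009347.
d = 0.068736 + 0.009347 = 0.078083.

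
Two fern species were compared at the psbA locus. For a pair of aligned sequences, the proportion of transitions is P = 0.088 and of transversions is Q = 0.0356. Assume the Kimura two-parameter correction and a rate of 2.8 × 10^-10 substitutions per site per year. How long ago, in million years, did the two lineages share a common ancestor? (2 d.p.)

245.25

Under the Kimura two-parameter model, d = −½ ln(1 − 2P − Q) − ¼ ln(1 − 2Q).
1 − 2P − Q = 0.7884, giving −½ ln(0.7884) = 0.118875.
1 − 2Q = 0.9288, giving −¼ ln(0.9288) = 0.018465.
d = 0.118875 + 0.018465 = 0.137340.
Under a molecular clock d = 2μt, so t = d/(2μ) = 0.137340 / (2 × 2.8 × 10^-10) = 245.25 million years.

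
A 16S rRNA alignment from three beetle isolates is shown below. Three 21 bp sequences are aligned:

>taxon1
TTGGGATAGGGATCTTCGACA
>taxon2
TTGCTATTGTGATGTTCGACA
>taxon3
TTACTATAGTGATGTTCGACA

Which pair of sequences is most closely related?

taxon2 and taxon3

taxon1–taxon2: 5/21 differ, p = 0.238, d = 0.286.
taxon1–taxon3: 5/21 differ, p = 0.238, d = 0.286.
taxon2–taxon3: 2/21 differ, p = 0.095, d = 0.102.
The smallest distance is between taxon2 and taxon3.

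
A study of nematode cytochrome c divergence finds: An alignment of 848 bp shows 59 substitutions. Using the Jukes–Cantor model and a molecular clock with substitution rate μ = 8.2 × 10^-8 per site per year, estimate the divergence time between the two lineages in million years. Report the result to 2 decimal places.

p = 59/848 ≈ 0.069575.
d = −(3/4) ln(1 − 4p/3) = −0.75 ln(1 − 0.092767) = −0.75 ln(0.907233)
  = −0.75 × (-0.097356) = 0.073017 substitutions/site.
Under a molecular clock d = 2μt, so t = d/(2μ) = 0.073017 / (2 × 8.2 × 10^-8) = 0.45 million years.

0.45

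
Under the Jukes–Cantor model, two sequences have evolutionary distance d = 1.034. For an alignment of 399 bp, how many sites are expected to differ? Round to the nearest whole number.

224

Invert JC69: p = (3/4)(1 − e^(−4d/3)) = 0.75 × (1 − e^(-1.378667)) = 0.75 × (1 − 0.251914) = 0.561065.
Expected differing sites = pL ≈ 0.561065 × 399 = 223.864935 ≈ 224.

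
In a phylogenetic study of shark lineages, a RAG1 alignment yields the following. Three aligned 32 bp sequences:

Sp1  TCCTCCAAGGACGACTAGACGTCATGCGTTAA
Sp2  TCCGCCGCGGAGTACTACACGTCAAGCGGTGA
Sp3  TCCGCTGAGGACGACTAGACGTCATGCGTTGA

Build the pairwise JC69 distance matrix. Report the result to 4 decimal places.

d(Sp1,Sp2) = 0.3525, d(Sp1,Sp3) = 0.1367, d(Sp2,Sp3) = 0.2586

Sp1–Sp2: 9/32 sites differ → p = 0.28125, d = −0.75 ln(1 − 0.375) = 0.352503 ≈ 0.3525.
Sp1–Sp3: 4/32 sites differ → p = 0.125, d = −0.75 ln(1 − 0.166667) = 0.136741 ≈ 0.1367.
Sp2–Sp3: 7/32 sites differ → p = 0.21875, d = −0.75 ln(1 − 0.291667) = 0.258631 ≈ 0.2586.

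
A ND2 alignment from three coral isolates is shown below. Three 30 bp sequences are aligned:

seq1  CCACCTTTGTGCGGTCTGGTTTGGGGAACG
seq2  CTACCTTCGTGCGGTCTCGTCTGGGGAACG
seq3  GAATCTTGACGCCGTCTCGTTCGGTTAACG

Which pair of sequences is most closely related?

seq1 and seq2

seq1–seq2: 4/30 differ, p = 0.133, d = 0.147.
seq1–seq3: 11/30 differ, p = 0.367, d = 0.503.
seq2–seq3: 11/30 differ, p = 0.367, d = 0.503.
The smallest distance is between seq1 and seq2.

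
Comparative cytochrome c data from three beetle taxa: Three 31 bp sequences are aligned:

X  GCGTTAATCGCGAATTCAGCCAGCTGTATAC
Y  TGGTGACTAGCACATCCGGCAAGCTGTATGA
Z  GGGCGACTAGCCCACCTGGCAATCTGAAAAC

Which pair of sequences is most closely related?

X–Y: 12/31 differ, p = 0.387, d = 0.544.
X–Z: 15/31 differ, p = 0.484, d = 0.777.
Y–Z: 10/31 differ, p = 0.323, d = 0.422.
The smallest distance is between Y and Z.

Y and Z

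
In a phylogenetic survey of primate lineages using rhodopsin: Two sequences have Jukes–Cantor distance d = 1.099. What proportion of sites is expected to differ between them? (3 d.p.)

p = (3/4)(1 − e^(−4d/3)) = 0.75 × (1 − e^(-1.465333)) = 0.75 × (1 − 0.231001) = 0.576749.

0.577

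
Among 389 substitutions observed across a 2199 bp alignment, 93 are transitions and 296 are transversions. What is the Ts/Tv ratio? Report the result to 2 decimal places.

0.31

R = 93/296 = 0.314189… ≈ 0.31 (to 2 d.p.).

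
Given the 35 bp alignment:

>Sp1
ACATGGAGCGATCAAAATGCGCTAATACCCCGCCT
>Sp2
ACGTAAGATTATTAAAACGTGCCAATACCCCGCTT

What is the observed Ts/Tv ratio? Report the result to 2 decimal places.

Transitions are A↔G and C↔T; transversions are all other mismatches.
Transitions: 11. Transversions: 1.
R = 11/1 = 11.00.

11.00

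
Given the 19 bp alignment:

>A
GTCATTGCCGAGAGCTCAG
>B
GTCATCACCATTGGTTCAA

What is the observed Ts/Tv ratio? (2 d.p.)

Transitions are A↔G and C↔T; transversions are all other mismatches.
Transitions: 6. Transversions: 2.
R = 6/2 = 3.00.

3.00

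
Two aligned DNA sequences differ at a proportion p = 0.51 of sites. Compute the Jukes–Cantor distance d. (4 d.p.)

d = −(3/4) ln(1 − 4p/3) = −0.75 ln(1 − 0.68) = −0.75 ln(0.32)
  = −0.75 × (-1.139434) = 0.854576 substitutions/site.

0.8546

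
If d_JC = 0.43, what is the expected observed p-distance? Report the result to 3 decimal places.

p = (3/4)(1 − e^(−4d/3)) = 0.75 × (1 − e^(-0.573333)) = 0.75 × (1 − 0.563644) = 0.327267.

0.327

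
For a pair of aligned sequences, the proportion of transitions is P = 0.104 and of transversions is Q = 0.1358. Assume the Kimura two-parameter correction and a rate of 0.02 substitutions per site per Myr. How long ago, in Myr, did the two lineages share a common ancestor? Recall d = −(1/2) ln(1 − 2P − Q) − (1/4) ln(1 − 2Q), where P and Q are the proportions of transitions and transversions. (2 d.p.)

7.25

Under the Kimura two-parameter model, d = −½ ln(1 − 2P − Q) − ¼ ln(1 − 2Q).
1 − 2P − Q = 0.6562, giving −½ ln(0.6562) = 0.210645.
1 − 2Q = 0.7284, giving −¼ ln(0.7284) = 0.079226.
d = 0.210645 + 0.079226 = 0.289871.
Under a molecular clock d = 2μt, so t = d/(2μ) = 0.289871 / (2 × 0.02) = 7.25 Myr.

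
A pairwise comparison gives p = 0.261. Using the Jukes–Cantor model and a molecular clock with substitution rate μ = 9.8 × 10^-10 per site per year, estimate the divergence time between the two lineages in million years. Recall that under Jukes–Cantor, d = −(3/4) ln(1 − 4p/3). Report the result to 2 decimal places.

d = −(3/4) ln(1 − 4p/3) = −0.75 ln(1 − 0.348) = −0.75 ln(0.652)
  = −0.75 × (-0.427711) = 0.320783 substitutions/site.
Under a molecular clock d = 2μt, so t = d/(2μ) = 0.320783 / (2 × 9.8 × 10^-10) = 163.66 million years.

163.66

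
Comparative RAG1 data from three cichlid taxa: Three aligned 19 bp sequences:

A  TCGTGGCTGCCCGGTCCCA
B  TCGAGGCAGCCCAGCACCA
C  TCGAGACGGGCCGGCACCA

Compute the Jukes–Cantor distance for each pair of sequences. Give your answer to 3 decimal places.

A–B: 5/19 sites differ → p ≈ 0.263158, d = −0.75 ln(1 − 0.350877) = 0.324100 ≈ 0.324.
A–C: 6/19 sites differ → p ≈ 0.315789, d = −0.75 ln(1 − 0.421052) = 0.409907 ≈ 0.410.
B–C: 4/19 sites differ → p ≈ 0.210526, d = −0.75 ln(1 − 0.280701) = 0.247109 ≈ 0.247.

d(A,B) = 0.324, d(A,C) = 0.410, d(B,C) = 0.247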